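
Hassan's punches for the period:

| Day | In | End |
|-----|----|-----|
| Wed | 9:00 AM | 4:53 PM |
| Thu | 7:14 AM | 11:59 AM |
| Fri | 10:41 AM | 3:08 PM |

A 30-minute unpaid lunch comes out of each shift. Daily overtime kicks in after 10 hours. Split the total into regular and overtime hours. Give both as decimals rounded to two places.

Wed: 9:00 AM–4:53 PM = 7 h 53 min; less 30 min break → 7 h 23 min
Thu: 7:14 AM–11:59 AM = 4 h 45 min; less 30 min break → 4 h 15 min
Fri: 10:41 AM–3:08 PM = 4 h 27 min; less 30 min break → 3 h 57 min
Wed reg 7 h 23 min / OT 0 h 0 min; Thu reg 4 h 15 min / OT 0 h 0 min; Fri reg 3 h 57 min / OT 0 h 0 min.
Totals: regular 15 h 35 min, overtime 0 h 0 min.

Regular 15.58 hours, overtime 0.00 hours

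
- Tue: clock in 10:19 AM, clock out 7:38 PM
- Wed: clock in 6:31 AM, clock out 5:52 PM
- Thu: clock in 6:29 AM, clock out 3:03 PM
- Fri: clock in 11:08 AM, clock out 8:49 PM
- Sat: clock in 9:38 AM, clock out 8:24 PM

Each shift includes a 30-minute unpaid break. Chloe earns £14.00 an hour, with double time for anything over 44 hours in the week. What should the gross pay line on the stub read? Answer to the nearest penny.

Tue: 10:19 AM–7:38 PM = 9 h 19 min; less 30 min break → 8 h 49 min
Wed: 6:31 AM–5:52 PM = 11 h 21 min; less 30 min break → 10 h 51 min
Thu: 6:29 AM–3:03 PM = 8 h 34 min; less 30 min break → 8 h 4 min
Fri: 11:08 AM–8:49 PM = 9 h 41 min; less 30 min break → 9 h 11 min
Sat: 9:38 AM–8:24 PM = 10 h 46 min; less 30 min break → 10 h 16 min
Total worked: 47 h 11 min = 2831 min.
Regular 44 h 0 min = 2640 min at £14.00/h; overtime 3 h 11 min = 191 min at £28.00/h.
Pay = (2640 × £14.00 + 191 × £28.00) ÷ 60 = £705.13.

£705.13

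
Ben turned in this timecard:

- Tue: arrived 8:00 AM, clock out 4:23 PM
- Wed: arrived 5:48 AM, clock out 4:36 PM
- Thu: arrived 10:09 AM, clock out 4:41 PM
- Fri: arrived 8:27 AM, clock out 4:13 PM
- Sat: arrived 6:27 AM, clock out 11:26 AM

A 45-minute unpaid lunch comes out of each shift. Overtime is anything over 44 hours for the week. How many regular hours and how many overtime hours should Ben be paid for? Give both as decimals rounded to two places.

Tue: 8:00 AM–4:23 PM = 8 h 23 min; less 45 min break → 7 h 38 min
Wed: 5:48 AM–4:36 PM = 10 h 48 min; less 45 min break → 10 h 3 min
Thu: 10:09 AM–4:41 PM = 6 h 32 min; less 45 min break → 5 h 47 min
Fri: 8:27 AM–4:13 PM = 7 h 46 min; less 45 min break → 7 h 1 min
Sat: 6:27 AM–11:26 AM = 4 h 59 min; less 45 min break → 4 h 14 min
Total worked: 34 h 43 min = 34.72 h.
Threshold 44 h → overtime 0 h 0 min, regular 34 h 43 min.

Regular 34.72 hours, overtime 0.00 hours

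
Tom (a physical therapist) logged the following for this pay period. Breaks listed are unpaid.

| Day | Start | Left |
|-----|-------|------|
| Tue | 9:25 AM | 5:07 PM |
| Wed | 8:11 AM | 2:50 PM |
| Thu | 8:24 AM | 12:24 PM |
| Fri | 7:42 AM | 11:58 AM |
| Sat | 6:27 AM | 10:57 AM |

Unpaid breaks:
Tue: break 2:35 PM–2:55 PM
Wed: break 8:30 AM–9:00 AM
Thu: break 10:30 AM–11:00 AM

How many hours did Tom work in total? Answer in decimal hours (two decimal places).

25.78 hours

Tue: 9:25 AM–5:07 PM = 7 h 42 min; less 20 min break → 7 h 22 min
Wed: 8:11 AM–2:50 PM = 6 h 39 min; less 30 min break → 6 h 9 min
Thu: 8:24 AM–12:24 PM = 4 h 0 min; less 30 min break → 3 h 30 min
Fri: 7:42 AM–11:58 AM = 4 h 16 min
Sat: 6:27 AM–10:57 AM = 4 h 30 min
Total: 7 h 22 min + 6 h 9 min + 3 h 30 min + 4 h 16 min + 4 h 30 min = 25 h 47 min.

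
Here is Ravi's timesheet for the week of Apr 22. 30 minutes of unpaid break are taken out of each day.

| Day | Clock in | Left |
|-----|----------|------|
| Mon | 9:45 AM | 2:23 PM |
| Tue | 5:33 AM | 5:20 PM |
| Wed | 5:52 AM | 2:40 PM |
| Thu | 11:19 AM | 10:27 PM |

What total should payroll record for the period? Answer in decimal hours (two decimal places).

Mon: 9:45 AM–2:23 PM = 4 h 38 min; less 30 min break → 4 h 8 min
Tue: 5:33 AM–5:20 PM = 11 h 47 min; less 30 min break → 11 h 17 min
Wed: 5:52 AM–2:40 PM = 8 h 48 min; less 30 min break → 8 h 18 min
Thu: 11:19 AM–10:27 PM = 11 h 8 min; less 30 min break → 10 h 38 min
Total: 4 h 8 min + 11 h 17 min + 8 h 18 min + 10 h 38 min = 34 h 21 min.

34.35 hours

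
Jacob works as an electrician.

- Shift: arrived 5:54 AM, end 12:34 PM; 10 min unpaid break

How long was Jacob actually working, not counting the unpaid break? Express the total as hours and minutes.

6 h 30 min

Shift: 5:54 AM–12:34 PM = 6 h 40 min; less 10 min break → 6 h 30 min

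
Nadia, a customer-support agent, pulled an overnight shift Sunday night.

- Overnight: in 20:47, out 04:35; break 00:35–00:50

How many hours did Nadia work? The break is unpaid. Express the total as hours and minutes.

Overnight: 20:47 → midnight = 3 h 13 min; midnight → 04:35 = 4 h 35 min; span 7 h 48 min; less 15 min break → 7 h 33 min

7 h 33 min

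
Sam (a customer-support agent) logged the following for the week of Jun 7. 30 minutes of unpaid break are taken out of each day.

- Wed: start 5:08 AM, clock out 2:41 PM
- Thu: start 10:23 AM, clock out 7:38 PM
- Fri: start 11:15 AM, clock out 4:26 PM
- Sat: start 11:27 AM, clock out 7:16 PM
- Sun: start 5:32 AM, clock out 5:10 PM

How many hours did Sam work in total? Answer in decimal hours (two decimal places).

40.93 hours

Wed: 5:08 AM–2:41 PM = 9 h 33 min; less 30 min break → 9 h 3 min
Thu: 10:23 AM–7:38 PM = 9 h 15 min; less 30 min break → 8 h 45 min
Fri: 11:15 AM–4:26 PM = 5 h 11 min; less 30 min break → 4 h 41 min
Sat: 11:27 AM–7:16 PM = 7 h 49 min; less 30 min break → 7 h 19 min
Sun: 5:32 AM–5:10 PM = 11 h 38 min; less 30 min break → 11 h 8 min
Total: 9 h 3 min + 8 h 45 min + 4 h 41 min + 7 h 19 min + 11 h 8 min = 40 h 56 min.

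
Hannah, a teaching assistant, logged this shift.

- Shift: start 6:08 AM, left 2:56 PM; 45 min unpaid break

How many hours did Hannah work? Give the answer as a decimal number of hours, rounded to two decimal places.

Shift: 6:08 AM–2:56 PM = 8 h 48 min; less 45 min break → 8 h 3 min

8.05 hours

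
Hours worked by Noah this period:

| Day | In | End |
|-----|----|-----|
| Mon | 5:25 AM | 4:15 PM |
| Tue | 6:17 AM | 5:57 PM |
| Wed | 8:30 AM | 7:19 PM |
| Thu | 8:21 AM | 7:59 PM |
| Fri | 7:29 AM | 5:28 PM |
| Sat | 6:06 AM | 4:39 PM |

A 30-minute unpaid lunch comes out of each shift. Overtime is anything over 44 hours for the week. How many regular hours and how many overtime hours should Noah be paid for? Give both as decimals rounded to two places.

Regular 44.00 hours, overtime 18.48 hours

Mon: 5:25 AM–4:15 PM = 10 h 50 min; less 30 min break → 10 h 20 min
Tue: 6:17 AM–5:57 PM = 11 h 40 min; less 30 min break → 11 h 10 min
Wed: 8:30 AM–7:19 PM = 10 h 49 min; less 30 min break → 10 h 19 min
Thu: 8:21 AM–7:59 PM = 11 h 38 min; less 30 min break → 11 h 8 min
Fri: 7:29 AM–5:28 PM = 9 h 59 min; less 30 min break → 9 h 29 min
Sat: 6:06 AM–4:39 PM = 10 h 33 min; less 30 min break → 10 h 3 min
Total worked: 62 h 29 min = 62.48 h.
Threshold 44 h → overtime 18 h 29 min, regular 44 h 0 min.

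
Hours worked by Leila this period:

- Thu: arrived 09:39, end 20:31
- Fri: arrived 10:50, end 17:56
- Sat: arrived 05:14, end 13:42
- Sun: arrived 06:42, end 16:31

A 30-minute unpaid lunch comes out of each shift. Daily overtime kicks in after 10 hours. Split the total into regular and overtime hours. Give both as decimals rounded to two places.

Thu: 09:39–20:31 = 10 h 52 min; less 30 min break → 10 h 22 min
Fri: 10:50–17:56 = 7 h 6 min; less 30 min break → 6 h 36 min
Sat: 05:14–13:42 = 8 h 28 min; less 30 min break → 7 h 58 min
Sun: 06:42–16:31 = 9 h 49 min; less 30 min break → 9 h 19 min
Thu reg 10 h 0 min / OT 0 h 22 min; Fri reg 6 h 36 min / OT 0 h 0 min; Sat reg 7 h 58 min / OT 0 h 0 min; Sun reg 9 h 19 min / OT 0 h 0 min.
Totals: regular 33 h 53 min, overtime 0 h 22 min.

Regular 33.88 hours, overtime 0.37 hours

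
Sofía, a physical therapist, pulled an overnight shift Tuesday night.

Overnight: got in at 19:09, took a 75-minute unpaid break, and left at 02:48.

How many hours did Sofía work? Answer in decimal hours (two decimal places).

6.40 hours

Overnight: 19:09 → midnight = 4 h 51 min; midnight → 02:48 = 2 h 48 min; span 7 h 39 min; less 75 min break → 6 h 24 min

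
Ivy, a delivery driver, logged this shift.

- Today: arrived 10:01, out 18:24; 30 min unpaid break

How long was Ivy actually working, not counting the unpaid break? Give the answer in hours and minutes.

7 h 53 min

Today: 10:01–18:24 = 8 h 23 min; less 30 min break → 7 h 53 min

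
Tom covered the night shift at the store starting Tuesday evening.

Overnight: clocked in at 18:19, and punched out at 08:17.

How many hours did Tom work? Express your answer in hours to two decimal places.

Overnight: 18:19 → midnight = 5 h 41 min; midnight → 08:17 = 8 h 17 min; span 13 h 58 min

13.97 hours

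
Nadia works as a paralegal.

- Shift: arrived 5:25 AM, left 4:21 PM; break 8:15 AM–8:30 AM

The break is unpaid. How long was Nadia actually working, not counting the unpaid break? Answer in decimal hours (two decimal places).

Shift: 5:25 AM–4:21 PM = 10 h 56 min; less 15 min break → 10 h 41 min

10.68 hours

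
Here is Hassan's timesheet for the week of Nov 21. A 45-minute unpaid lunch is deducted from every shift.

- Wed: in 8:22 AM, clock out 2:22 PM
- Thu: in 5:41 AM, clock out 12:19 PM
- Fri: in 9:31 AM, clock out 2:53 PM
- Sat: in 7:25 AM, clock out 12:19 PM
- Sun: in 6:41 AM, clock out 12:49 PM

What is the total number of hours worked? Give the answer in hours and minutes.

Wed: 8:22 AM–2:22 PM = 6 h 0 min; less 45 min break → 5 h 15 min
Thu: 5:41 AM–12:19 PM = 6 h 38 min; less 45 min break → 5 h 53 min
Fri: 9:31 AM–2:53 PM = 5 h 22 min; less 45 min break → 4 h 37 min
Sat: 7:25 AM–12:19 PM = 4 h 54 min; less 45 min break → 4 h 9 min
Sun: 6:41 AM–12:49 PM = 6 h 8 min; less 45 min break → 5 h 23 min
Total: 5 h 15 min + 5 h 53 min + 4 h 37 min + 4 h 9 min + 5 h 23 min = 25 h 17 min.

25 h 17 min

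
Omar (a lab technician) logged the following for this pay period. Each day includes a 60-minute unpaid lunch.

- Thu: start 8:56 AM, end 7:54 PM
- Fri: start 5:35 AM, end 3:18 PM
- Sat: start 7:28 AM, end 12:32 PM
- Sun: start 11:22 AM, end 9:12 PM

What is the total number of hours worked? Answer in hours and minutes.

31 h 35 min

Thu: 8:56 AM–7:54 PM = 10 h 58 min; less 60 min break → 9 h 58 min
Fri: 5:35 AM–3:18 PM = 9 h 43 min; less 60 min break → 8 h 43 min
Sat: 7:28 AM–12:32 PM = 5 h 4 min; less 60 min break → 4 h 4 min
Sun: 11:22 AM–9:12 PM = 9 h 50 min; less 60 min break → 8 h 50 min
Total: 9 h 58 min + 8 h 43 min + 4 h 4 min + 8 h 50 min = 31 h 35 min.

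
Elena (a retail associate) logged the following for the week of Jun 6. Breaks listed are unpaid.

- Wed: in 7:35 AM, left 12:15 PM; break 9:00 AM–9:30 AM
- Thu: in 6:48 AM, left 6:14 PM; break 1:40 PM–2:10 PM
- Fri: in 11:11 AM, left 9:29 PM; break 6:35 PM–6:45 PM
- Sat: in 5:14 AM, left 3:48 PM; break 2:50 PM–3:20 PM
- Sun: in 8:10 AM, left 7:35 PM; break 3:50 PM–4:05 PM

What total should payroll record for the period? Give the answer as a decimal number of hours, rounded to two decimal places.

46.47 hours

Wed: 7:35 AM–12:15 PM = 4 h 40 min; less 30 min break → 4 h 10 min
Thu: 6:48 AM–6:14 PM = 11 h 26 min; less 30 min break → 10 h 56 min
Fri: 11:11 AM–9:29 PM = 10 h 18 min; less 10 min break → 10 h 8 min
Sat: 5:14 AM–3:48 PM = 10 h 34 min; less 30 min break → 10 h 4 min
Sun: 8:10 AM–7:35 PM = 11 h 25 min; less 15 min break → 11 h 10 min
Total: 4 h 10 min + 10 h 56 min + 10 h 8 min + 10 h 4 min + 11 h 10 min = 46 h 28 min.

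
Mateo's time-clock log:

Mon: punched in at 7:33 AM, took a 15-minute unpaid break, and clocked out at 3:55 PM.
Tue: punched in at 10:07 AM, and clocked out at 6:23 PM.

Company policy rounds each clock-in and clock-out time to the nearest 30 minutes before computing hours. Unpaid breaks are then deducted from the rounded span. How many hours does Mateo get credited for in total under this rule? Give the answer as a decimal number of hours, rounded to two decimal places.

16.75 hours

Mon: in 7:33 AM→7:30 AM, out 3:55 PM→4:00 PM; 8 h 30 min − 15 min = 8 h 15 min
Tue: in 10:07 AM→10:00 AM, out 6:23 PM→6:30 PM; 8 h 30 min
Total credited: 16 h 45 min.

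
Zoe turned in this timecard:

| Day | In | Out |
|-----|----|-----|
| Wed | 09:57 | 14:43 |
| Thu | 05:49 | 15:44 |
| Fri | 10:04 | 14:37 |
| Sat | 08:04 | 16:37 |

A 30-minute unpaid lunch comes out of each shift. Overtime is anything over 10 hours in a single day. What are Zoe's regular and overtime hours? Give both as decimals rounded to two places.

Wed: 09:57–14:43 = 4 h 46 min; less 30 min break → 4 h 16 min
Thu: 05:49–15:44 = 9 h 55 min; less 30 min break → 9 h 25 min
Fri: 10:04–14:37 = 4 h 33 min; less 30 min break → 4 h 3 min
Sat: 08:04–16:37 = 8 h 33 min; less 30 min break → 8 h 3 min
Wed reg 4 h 16 min / OT 0 h 0 min; Thu reg 9 h 25 min / OT 0 h 0 min; Fri reg 4 h 3 min / OT 0 h 0 min; Sat reg 8 h 3 min / OT 0 h 0 min.
Totals: regular 25 h 47 min, overtime 0 h 0 min.

Regular 25.78 hours, overtime 0.00 hours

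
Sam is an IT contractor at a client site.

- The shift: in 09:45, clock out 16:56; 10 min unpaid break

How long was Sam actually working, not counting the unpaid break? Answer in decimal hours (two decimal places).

7.02 hours

The shift: 09:45–16:56 = 7 h 11 min; less 10 min break → 7 h 1 min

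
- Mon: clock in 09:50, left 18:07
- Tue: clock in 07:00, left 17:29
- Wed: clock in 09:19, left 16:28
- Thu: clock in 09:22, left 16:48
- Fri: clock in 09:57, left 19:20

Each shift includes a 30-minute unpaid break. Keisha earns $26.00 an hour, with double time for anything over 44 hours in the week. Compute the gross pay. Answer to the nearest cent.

$1046.07

Mon: 09:50–18:07 = 8 h 17 min; less 30 min break → 7 h 47 min
Tue: 07:00–17:29 = 10 h 29 min; less 30 min break → 9 h 59 min
Wed: 09:19–16:28 = 7 h 9 min; less 30 min break → 6 h 39 min
Thu: 09:22–16:48 = 7 h 26 min; less 30 min break → 6 h 56 min
Fri: 09:57–19:20 = 9 h 23 min; less 30 min break → 8 h 53 min
Total worked: 40 h 14 min = 2414 min.
Regular 40 h 14 min = 2414 min at $26.00/h; overtime 0 h 0 min = 0 min at $52.00/h.
Pay = (2414 × $26.00 + 0 × $52.00) ÷ 60 = $1046.07.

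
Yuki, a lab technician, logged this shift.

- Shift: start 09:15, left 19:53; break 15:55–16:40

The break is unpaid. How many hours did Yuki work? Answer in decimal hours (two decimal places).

9.88 hours

Shift: 09:15–19:53 = 10 h 38 min; less 45 min break → 9 h 53 min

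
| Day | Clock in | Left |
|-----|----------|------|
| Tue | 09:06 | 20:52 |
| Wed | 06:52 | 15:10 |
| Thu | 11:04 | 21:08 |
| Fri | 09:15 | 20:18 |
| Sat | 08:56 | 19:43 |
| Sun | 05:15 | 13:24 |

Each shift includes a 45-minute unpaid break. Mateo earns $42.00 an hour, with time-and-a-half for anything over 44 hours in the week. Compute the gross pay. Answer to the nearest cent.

Tue: 09:06–20:52 = 11 h 46 min; less 45 min break → 11 h 1 min
Wed: 06:52–15:10 = 8 h 18 min; less 45 min break → 7 h 33 min
Thu: 11:04–21:08 = 10 h 4 min; less 45 min break → 9 h 19 min
Fri: 09:15–20:18 = 11 h 3 min; less 45 min break → 10 h 18 min
Sat: 08:56–19:43 = 10 h 47 min; less 45 min break → 10 h 2 min
Sun: 05:15–13:24 = 8 h 9 min; less 45 min break → 7 h 24 min
Total worked: 55 h 37 min = 3337 min.
Regular 44 h 0 min = 2640 min at $42.00/h; overtime 11 h 37 min = 697 min at $63.00/h.
Pay = (2640 × $42.00 + 697 × $63.00) ÷ 60 = $2579.85.

$2579.85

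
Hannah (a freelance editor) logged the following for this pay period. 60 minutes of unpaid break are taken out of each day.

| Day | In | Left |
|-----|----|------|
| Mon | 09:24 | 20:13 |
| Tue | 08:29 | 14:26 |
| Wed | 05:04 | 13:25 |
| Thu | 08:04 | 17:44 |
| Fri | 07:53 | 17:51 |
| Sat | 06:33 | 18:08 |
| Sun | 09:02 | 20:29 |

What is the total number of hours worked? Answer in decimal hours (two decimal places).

Mon: 09:24–20:13 = 10 h 49 min; less 60 min break → 9 h 49 min
Tue: 08:29–14:26 = 5 h 57 min; less 60 min break → 4 h 57 min
Wed: 05:04–13:25 = 8 h 21 min; less 60 min break → 7 h 21 min
Thu: 08:04–17:44 = 9 h 40 min; less 60 min break → 8 h 40 min
Fri: 07:53–17:51 = 9 h 58 min; less 60 min break → 8 h 58 min
Sat: 06:33–18:08 = 11 h 35 min; less 60 min break → 10 h 35 min
Sun: 09:02–20:29 = 11 h 27 min; less 60 min break → 10 h 27 min
Total: 9 h 49 min + 4 h 57 min + 7 h 21 min + 8 h 40 min + 8 h 58 min + 10 h 35 min + 10 h 27 min = 60 h 47 min.

60.78 hours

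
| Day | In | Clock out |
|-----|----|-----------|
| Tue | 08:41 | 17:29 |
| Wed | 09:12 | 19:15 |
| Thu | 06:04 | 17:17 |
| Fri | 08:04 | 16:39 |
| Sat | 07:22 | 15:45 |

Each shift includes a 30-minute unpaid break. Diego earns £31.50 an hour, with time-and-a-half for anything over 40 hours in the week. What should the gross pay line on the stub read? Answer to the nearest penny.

£1474.20

Tue: 08:41–17:29 = 8 h 48 min; less 30 min break → 8 h 18 min
Wed: 09:12–19:15 = 10 h 3 min; less 30 min break → 9 h 33 min
Thu: 06:04–17:17 = 11 h 13 min; less 30 min break → 10 h 43 min
Fri: 08:04–16:39 = 8 h 35 min; less 30 min break → 8 h 5 min
Sat: 07:22–15:45 = 8 h 23 min; less 30 min break → 7 h 53 min
Total worked: 44 h 32 min = 2672 min.
Regular 40 h 0 min = 2400 min at £31.50/h; overtime 4 h 32 min = 272 min at £47.25/h.
Pay = (2400 × £31.50 + 272 × £47.25) ÷ 60 = £1474.20.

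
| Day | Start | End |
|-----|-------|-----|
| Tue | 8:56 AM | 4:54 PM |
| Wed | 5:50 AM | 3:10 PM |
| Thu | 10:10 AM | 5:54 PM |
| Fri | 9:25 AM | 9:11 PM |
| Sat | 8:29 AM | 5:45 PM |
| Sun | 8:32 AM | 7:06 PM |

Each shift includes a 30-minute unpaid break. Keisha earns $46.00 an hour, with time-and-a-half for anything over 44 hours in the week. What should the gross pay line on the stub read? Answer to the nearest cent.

Tue: 8:56 AM–4:54 PM = 7 h 58 min; less 30 min break → 7 h 28 min
Wed: 5:50 AM–3:10 PM = 9 h 20 min; less 30 min break → 8 h 50 min
Thu: 10:10 AM–5:54 PM = 7 h 44 min; less 30 min break → 7 h 14 min
Fri: 9:25 AM–9:11 PM = 11 h 46 min; less 30 min break → 11 h 16 min
Sat: 8:29 AM–5:45 PM = 9 h 16 min; less 30 min break → 8 h 46 min
Sun: 8:32 AM–7:06 PM = 10 h 34 min; less 30 min break → 10 h 4 min
Total worked: 53 h 38 min = 3218 min.
Regular 44 h 0 min = 2640 min at $46.00/h; overtime 9 h 38 min = 578 min at $69.00/h.
Pay = (2640 × $46.00 + 578 × $69.00) ÷ 60 = $2688.70.

$2688.70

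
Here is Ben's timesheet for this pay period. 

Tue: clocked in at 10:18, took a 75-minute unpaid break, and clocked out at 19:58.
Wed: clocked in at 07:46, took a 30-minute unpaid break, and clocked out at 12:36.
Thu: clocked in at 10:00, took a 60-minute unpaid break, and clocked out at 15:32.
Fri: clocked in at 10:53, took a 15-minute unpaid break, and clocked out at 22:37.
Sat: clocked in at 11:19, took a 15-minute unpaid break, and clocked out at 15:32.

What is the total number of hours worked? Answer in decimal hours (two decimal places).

32.73 hours

Tue: 10:18–19:58 = 9 h 40 min; less 75 min break → 8 h 25 min
Wed: 07:46–12:36 = 4 h 50 min; less 30 min break → 4 h 20 min
Thu: 10:00–15:32 = 5 h 32 min; less 60 min break → 4 h 32 min
Fri: 10:53–22:37 = 11 h 44 min; less 15 min break → 11 h 29 min
Sat: 11:19–15:32 = 4 h 13 min; less 15 min break → 3 h 58 min
Total: 8 h 25 min + 4 h 20 min + 4 h 32 min + 11 h 29 min + 3 h 58 min = 32 h 44 min.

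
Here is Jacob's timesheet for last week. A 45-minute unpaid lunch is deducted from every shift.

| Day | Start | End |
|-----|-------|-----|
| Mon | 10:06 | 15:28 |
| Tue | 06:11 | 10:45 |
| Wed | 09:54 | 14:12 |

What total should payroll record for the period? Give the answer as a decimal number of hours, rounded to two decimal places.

Mon: 10:06–15:28 = 5 h 22 min; less 45 min break → 4 h 37 min
Tue: 06:11–10:45 = 4 h 34 min; less 45 min break → 3 h 49 min
Wed: 09:54–14:12 = 4 h 18 min; less 45 min break → 3 h 33 min
Total: 4 h 37 min + 3 h 49 min + 3 h 33 min = 11 h 59 min.

11.98 hours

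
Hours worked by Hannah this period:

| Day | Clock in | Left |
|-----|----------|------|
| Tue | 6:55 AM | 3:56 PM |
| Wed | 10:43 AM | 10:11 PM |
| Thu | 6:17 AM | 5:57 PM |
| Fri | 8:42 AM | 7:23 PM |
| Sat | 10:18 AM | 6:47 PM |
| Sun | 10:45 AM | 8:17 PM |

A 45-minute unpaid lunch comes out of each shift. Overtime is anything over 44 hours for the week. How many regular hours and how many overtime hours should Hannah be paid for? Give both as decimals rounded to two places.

Regular 44.00 hours, overtime 12.35 hours

Tue: 6:55 AM–3:56 PM = 9 h 1 min; less 45 min break → 8 h 16 min
Wed: 10:43 AM–10:11 PM = 11 h 28 min; less 45 min break → 10 h 43 min
Thu: 6:17 AM–5:57 PM = 11 h 40 min; less 45 min break → 10 h 55 min
Fri: 8:42 AM–7:23 PM = 10 h 41 min; less 45 min break → 9 h 56 min
Sat: 10:18 AM–6:47 PM = 8 h 29 min; less 45 min break → 7 h 44 min
Sun: 10:45 AM–8:17 PM = 9 h 32 min; less 45 min break → 8 h 47 min
Total worked: 56 h 21 min = 56.35 h.
Threshold 44 h → overtime 12 h 21 min, regular 44 h 0 min.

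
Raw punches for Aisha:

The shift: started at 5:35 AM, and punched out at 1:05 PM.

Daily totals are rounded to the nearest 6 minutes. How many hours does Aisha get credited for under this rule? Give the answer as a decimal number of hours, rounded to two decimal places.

The shift: 5:35 AM–1:05 PM = 7 h 30 min → rounds to 7 h 30 min

7.50 hours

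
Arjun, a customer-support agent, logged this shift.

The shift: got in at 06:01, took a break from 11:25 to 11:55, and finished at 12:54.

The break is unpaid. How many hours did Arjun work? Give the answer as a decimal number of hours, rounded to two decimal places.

The shift: 06:01–12:54 = 6 h 53 min; less 30 min break → 6 h 23 min

6.38 hours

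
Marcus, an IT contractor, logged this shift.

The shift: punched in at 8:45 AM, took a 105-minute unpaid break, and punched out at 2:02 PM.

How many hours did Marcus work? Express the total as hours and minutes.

The shift: 8:45 AM–2:02 PM = 5 h 17 min; less 105 min break → 3 h 32 min

3 h 32 min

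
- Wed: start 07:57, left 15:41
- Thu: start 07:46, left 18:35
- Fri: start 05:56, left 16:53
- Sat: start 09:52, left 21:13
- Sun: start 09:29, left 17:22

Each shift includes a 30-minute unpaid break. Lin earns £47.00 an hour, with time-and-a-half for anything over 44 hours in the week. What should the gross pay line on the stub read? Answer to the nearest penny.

Wed: 07:57–15:41 = 7 h 44 min; less 30 min break → 7 h 14 min
Thu: 07:46–18:35 = 10 h 49 min; less 30 min break → 10 h 19 min
Fri: 05:56–16:53 = 10 h 57 min; less 30 min break → 10 h 27 min
Sat: 09:52–21:13 = 11 h 21 min; less 30 min break → 10 h 51 min
Sun: 09:29–17:22 = 7 h 53 min; less 30 min break → 7 h 23 min
Total worked: 46 h 14 min = 2774 min.
Regular 44 h 0 min = 2640 min at £47.00/h; overtime 2 h 14 min = 134 min at £70.50/h.
Pay = (2640 × £47.00 + 134 × £70.50) ÷ 60 = £2225.45.

£2225.45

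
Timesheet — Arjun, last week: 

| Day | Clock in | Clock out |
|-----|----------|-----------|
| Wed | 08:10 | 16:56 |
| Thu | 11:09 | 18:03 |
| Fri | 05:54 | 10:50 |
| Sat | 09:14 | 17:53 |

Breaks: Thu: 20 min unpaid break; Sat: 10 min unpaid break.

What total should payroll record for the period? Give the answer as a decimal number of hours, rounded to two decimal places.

28.75 hours

Wed: 08:10–16:56 = 8 h 46 min
Thu: 11:09–18:03 = 6 h 54 min; less 20 min break → 6 h 34 min
Fri: 05:54–10:50 = 4 h 56 min
Sat: 09:14–17:53 = 8 h 39 min; less 10 min break → 8 h 29 min
Total: 8 h 46 min + 6 h 34 min + 4 h 56 min + 8 h 29 min = 28 h 45 min.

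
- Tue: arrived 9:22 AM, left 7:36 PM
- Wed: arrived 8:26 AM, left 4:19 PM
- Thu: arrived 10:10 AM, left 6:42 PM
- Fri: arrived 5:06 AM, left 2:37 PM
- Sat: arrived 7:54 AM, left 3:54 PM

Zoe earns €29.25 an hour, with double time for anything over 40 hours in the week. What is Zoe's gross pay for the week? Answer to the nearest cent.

Tue: 9:22 AM–7:36 PM = 10 h 14 min
Wed: 8:26 AM–4:19 PM = 7 h 53 min
Thu: 10:10 AM–6:42 PM = 8 h 32 min
Fri: 5:06 AM–2:37 PM = 9 h 31 min
Sat: 7:54 AM–3:54 PM = 8 h 0 min
Total worked: 44 h 10 min = 2650 min.
Regular 40 h 0 min = 2400 min at €29.25/h; overtime 4 h 10 min = 250 min at €58.50/h.
Pay = (2400 × €29.25 + 250 × €58.50) ÷ 60 = €1413.75.

€1413.75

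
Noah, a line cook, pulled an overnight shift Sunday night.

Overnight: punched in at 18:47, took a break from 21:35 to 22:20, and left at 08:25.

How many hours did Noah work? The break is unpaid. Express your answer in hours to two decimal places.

Overnight: 18:47 → midnight = 5 h 13 min; midnight → 08:25 = 8 h 25 min; span 13 h 38 min; less 45 min break → 12 h 53 min

12.88 hours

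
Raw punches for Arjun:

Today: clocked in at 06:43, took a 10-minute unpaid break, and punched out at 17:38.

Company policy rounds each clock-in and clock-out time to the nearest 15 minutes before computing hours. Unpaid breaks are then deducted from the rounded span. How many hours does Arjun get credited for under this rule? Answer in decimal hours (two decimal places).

Today: in 06:43→06:45, out 17:38→17:45; 11 h 0 min − 10 min = 10 h 50 min

10.83 hours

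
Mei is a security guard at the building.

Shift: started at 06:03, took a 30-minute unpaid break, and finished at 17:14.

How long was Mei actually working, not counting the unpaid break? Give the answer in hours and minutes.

Shift: 06:03–17:14 = 11 h 11 min; less 30 min break → 10 h 41 min

10 h 41 min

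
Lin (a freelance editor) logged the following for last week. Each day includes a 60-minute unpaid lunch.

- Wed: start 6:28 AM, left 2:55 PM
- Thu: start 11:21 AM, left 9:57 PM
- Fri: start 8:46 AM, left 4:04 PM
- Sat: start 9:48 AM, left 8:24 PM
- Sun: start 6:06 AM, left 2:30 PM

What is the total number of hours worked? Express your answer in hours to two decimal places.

40.35 hours

Wed: 6:28 AM–2:55 PM = 8 h 27 min; less 60 min break → 7 h 27 min
Thu: 11:21 AM–9:57 PM = 10 h 36 min; less 60 min break → 9 h 36 min
Fri: 8:46 AM–4:04 PM = 7 h 18 min; less 60 min break → 6 h 18 min
Sat: 9:48 AM–8:24 PM = 10 h 36 min; less 60 min break → 9 h 36 min
Sun: 6:06 AM–2:30 PM = 8 h 24 min; less 60 min break → 7 h 24 min
Total: 7 h 27 min + 9 h 36 min + 6 h 18 min + 9 h 36 min + 7 h 24 min = 40 h 21 min.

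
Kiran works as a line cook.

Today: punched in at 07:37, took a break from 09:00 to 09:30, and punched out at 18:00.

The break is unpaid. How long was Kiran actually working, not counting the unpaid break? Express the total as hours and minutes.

Today: 07:37–18:00 = 10 h 23 min; less 30 min break → 9 h 53 min

9 h 53 min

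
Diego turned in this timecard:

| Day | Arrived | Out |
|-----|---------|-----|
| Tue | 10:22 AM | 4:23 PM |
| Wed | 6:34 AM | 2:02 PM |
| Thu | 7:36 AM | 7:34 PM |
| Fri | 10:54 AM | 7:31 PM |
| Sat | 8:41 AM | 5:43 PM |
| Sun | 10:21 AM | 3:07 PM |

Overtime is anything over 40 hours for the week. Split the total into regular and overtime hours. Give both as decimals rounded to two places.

Tue: 10:22 AM–4:23 PM = 6 h 1 min
Wed: 6:34 AM–2:02 PM = 7 h 28 min
Thu: 7:36 AM–7:34 PM = 11 h 58 min
Fri: 10:54 AM–7:31 PM = 8 h 37 min
Sat: 8:41 AM–5:43 PM = 9 h 2 min
Sun: 10:21 AM–3:07 PM = 4 h 46 min
Total worked: 47 h 52 min = 47.87 h.
Threshold 40 h → overtime 7 h 52 min, regular 40 h 0 min.

Regular 40.00 hours, overtime 7.87 hours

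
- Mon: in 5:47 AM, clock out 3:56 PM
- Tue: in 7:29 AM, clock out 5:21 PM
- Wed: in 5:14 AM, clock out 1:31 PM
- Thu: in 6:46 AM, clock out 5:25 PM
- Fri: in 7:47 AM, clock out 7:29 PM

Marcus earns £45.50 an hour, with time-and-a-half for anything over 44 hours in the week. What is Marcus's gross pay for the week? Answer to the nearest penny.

Mon: 5:47 AM–3:56 PM = 10 h 9 min
Tue: 7:29 AM–5:21 PM = 9 h 52 min
Wed: 5:14 AM–1:31 PM = 8 h 17 min
Thu: 6:46 AM–5:25 PM = 10 h 39 min
Fri: 7:47 AM–7:29 PM = 11 h 42 min
Total worked: 50 h 39 min = 3039 min.
Regular 44 h 0 min = 2640 min at £45.50/h; overtime 6 h 39 min = 399 min at £68.25/h.
Pay = (2640 × £45.50 + 399 × £68.25) ÷ 60 = £2455.86.

£2455.86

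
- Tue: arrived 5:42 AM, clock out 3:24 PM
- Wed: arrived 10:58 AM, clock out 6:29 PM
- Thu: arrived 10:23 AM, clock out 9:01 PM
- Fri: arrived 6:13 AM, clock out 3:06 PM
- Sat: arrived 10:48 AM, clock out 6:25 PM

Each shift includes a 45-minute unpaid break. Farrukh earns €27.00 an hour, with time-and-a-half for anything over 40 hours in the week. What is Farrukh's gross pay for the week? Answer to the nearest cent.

Tue: 5:42 AM–3:24 PM = 9 h 42 min; less 45 min break → 8 h 57 min
Wed: 10:58 AM–6:29 PM = 7 h 31 min; less 45 min break → 6 h 46 min
Thu: 10:23 AM–9:01 PM = 10 h 38 min; less 45 min break → 9 h 53 min
Fri: 6:13 AM–3:06 PM = 8 h 53 min; less 45 min break → 8 h 8 min
Sat: 10:48 AM–6:25 PM = 7 h 37 min; less 45 min break → 6 h 52 min
Total worked: 40 h 36 min = 2436 min.
Regular 40 h 0 min = 2400 min at €27.00/h; overtime 0 h 36 min = 36 min at €40.50/h.
Pay = (2400 × €27.00 + 36 × €40.50) ÷ 60 = €1104.30.

€1104.30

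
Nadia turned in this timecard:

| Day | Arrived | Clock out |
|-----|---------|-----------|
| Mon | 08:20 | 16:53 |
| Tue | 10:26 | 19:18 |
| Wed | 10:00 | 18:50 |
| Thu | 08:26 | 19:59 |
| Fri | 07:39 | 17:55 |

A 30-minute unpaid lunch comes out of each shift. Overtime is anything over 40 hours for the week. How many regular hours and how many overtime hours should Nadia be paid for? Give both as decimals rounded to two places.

Regular 40.00 hours, overtime 5.57 hours

Mon: 08:20–16:53 = 8 h 33 min; less 30 min break → 8 h 3 min
Tue: 10:26–19:18 = 8 h 52 min; less 30 min break → 8 h 22 min
Wed: 10:00–18:50 = 8 h 50 min; less 30 min break → 8 h 20 min
Thu: 08:26–19:59 = 11 h 33 min; less 30 min break → 11 h 3 min
Fri: 07:39–17:55 = 10 h 16 min; less 30 min break → 9 h 46 min
Total worked: 45 h 34 min = 45.57 h.
Threshold 40 h → overtime 5 h 34 min, regular 40 h 0 min.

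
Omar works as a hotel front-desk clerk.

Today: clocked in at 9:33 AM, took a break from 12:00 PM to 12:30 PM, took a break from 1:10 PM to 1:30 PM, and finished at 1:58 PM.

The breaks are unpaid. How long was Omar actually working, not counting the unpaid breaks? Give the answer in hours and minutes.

Today: 9:33 AM–1:58 PM = 4 h 25 min; less 50 min break → 3 h 35 min

3 h 35 min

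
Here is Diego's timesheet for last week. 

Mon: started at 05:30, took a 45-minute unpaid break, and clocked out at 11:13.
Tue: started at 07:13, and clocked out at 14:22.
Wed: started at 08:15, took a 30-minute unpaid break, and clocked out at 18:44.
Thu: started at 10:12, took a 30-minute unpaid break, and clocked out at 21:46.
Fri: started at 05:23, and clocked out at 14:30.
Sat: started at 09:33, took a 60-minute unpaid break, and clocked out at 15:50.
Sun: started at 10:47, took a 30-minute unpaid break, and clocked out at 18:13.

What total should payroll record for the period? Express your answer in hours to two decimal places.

54.50 hours

Mon: 05:30–11:13 = 5 h 43 min; less 45 min break → 4 h 58 min
Tue: 07:13–14:22 = 7 h 9 min
Wed: 08:15–18:44 = 10 h 29 min; less 30 min break → 9 h 59 min
Thu: 10:12–21:46 = 11 h 34 min; less 30 min break → 11 h 4 min
Fri: 05:23–14:30 = 9 h 7 min
Sat: 09:33–15:50 = 6 h 17 min; less 60 min break → 5 h 17 min
Sun: 10:47–18:13 = 7 h 26 min; less 30 min break → 6 h 56 min
Total: 4 h 58 min + 7 h 9 min + 9 h 59 min + 11 h 4 min + 9 h 7 min + 5 h 17 min + 6 h 56 min = 54 h 30 min.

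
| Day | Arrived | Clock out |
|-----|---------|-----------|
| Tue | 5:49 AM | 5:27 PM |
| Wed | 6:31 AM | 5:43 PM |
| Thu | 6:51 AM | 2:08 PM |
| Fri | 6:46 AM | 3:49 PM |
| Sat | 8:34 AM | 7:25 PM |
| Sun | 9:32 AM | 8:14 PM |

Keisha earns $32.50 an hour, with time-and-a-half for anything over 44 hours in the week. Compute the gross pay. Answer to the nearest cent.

$2244.94

Tue: 5:49 AM–5:27 PM = 11 h 38 min
Wed: 6:31 AM–5:43 PM = 11 h 12 min
Thu: 6:51 AM–2:08 PM = 7 h 17 min
Fri: 6:46 AM–3:49 PM = 9 h 3 min
Sat: 8:34 AM–7:25 PM = 10 h 51 min
Sun: 9:32 AM–8:14 PM = 10 h 42 min
Total worked: 60 h 43 min = 3643 min.
Regular 44 h 0 min = 2640 min at $32.50/h; overtime 16 h 43 min = 1003 min at $48.75/h.
Pay = (2640 × $32.50 + 1003 × $48.75) ÷ 60 = $2244.94.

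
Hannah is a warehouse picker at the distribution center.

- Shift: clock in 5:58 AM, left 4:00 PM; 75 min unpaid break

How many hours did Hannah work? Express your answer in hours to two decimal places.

8.78 hours

Shift: 5:58 AM–4:00 PM = 10 h 2 min; less 75 min break → 8 h 47 min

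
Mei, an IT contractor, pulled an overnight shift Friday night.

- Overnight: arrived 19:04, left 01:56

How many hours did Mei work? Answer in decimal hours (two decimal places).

6.87 hours

Overnight: 19:04 → midnight = 4 h 56 min; midnight → 01:56 = 1 h 56 min; span 6 h 52 min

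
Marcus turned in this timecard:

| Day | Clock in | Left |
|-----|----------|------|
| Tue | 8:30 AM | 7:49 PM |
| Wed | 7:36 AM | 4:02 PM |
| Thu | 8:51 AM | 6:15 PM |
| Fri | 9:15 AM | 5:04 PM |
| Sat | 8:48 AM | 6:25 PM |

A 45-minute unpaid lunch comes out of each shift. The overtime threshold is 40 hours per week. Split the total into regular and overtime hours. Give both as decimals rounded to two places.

Tue: 8:30 AM–7:49 PM = 11 h 19 min; less 45 min break → 10 h 34 min
Wed: 7:36 AM–4:02 PM = 8 h 26 min; less 45 min break → 7 h 41 min
Thu: 8:51 AM–6:15 PM = 9 h 24 min; less 45 min break → 8 h 39 min
Fri: 9:15 AM–5:04 PM = 7 h 49 min; less 45 min break → 7 h 4 min
Sat: 8:48 AM–6:25 PM = 9 h 37 min; less 45 min break → 8 h 52 min
Total worked: 42 h 50 min = 42.83 h.
Threshold 40 h → overtime 2 h 50 min, regular 40 h 0 min.

Regular 40.00 hours, overtime 2.83 hours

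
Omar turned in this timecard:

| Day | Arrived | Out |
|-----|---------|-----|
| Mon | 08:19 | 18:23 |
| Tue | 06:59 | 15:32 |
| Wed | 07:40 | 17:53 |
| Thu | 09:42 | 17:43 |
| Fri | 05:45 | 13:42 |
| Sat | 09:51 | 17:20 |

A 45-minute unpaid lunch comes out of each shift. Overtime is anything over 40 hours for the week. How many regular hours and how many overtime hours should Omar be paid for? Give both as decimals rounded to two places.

Mon: 08:19–18:23 = 10 h 4 min; less 45 min break → 9 h 19 min
Tue: 06:59–15:32 = 8 h 33 min; less 45 min break → 7 h 48 min
Wed: 07:40–17:53 = 10 h 13 min; less 45 min break → 9 h 28 min
Thu: 09:42–17:43 = 8 h 1 min; less 45 min break → 7 h 16 min
Fri: 05:45–13:42 = 7 h 57 min; less 45 min break → 7 h 12 min
Sat: 09:51–17:20 = 7 h 29 min; less 45 min break → 6 h 44 min
Total worked: 47 h 47 min = 47.78 h.
Threshold 40 h → overtime 7 h 47 min, regular 40 h 0 min.

Regular 40.00 hours, overtime 7.78 hours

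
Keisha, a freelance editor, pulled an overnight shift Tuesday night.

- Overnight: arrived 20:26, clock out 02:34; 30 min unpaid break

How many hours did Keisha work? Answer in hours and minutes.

5 h 38 min

Overnight: 20:26 → midnight = 3 h 34 min; midnight → 02:34 = 2 h 34 min; span 6 h 8 min; less 30 min break → 5 h 38 min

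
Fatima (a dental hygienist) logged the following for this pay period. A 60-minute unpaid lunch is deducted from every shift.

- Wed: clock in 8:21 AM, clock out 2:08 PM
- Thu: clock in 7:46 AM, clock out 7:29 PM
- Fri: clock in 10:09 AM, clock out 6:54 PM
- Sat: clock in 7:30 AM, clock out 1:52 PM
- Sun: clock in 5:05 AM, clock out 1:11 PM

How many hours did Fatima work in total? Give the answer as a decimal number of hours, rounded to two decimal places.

35.72 hours

Wed: 8:21 AM–2:08 PM = 5 h 47 min; less 60 min break → 4 h 47 min
Thu: 7:46 AM–7:29 PM = 11 h 43 min; less 60 min break → 10 h 43 min
Fri: 10:09 AM–6:54 PM = 8 h 45 min; less 60 min break → 7 h 45 min
Sat: 7:30 AM–1:52 PM = 6 h 22 min; less 60 min break → 5 h 22 min
Sun: 5:05 AM–1:11 PM = 8 h 6 min; less 60 min break → 7 h 6 min
Total: 4 h 47 min + 10 h 43 min + 7 h 45 min + 5 h 22 min + 7 h 6 min = 35 h 43 min.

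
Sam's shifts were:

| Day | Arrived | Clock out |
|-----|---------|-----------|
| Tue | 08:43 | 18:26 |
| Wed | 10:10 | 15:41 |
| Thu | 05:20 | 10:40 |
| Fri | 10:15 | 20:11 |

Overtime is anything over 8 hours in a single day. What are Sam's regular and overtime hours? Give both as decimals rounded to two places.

Tue: 08:43–18:26 = 9 h 43 min
Wed: 10:10–15:41 = 5 h 31 min
Thu: 05:20–10:40 = 5 h 20 min
Fri: 10:15–20:11 = 9 h 56 min
Tue reg 8 h 0 min / OT 1 h 43 min; Wed reg 5 h 31 min / OT 0 h 0 min; Thu reg 5 h 20 min / OT 0 h 0 min; Fri reg 8 h 0 min / OT 1 h 56 min.
Totals: regular 26 h 51 min, overtime 3 h 39 min.

Regular 26.85 hours, overtime 3.65 hours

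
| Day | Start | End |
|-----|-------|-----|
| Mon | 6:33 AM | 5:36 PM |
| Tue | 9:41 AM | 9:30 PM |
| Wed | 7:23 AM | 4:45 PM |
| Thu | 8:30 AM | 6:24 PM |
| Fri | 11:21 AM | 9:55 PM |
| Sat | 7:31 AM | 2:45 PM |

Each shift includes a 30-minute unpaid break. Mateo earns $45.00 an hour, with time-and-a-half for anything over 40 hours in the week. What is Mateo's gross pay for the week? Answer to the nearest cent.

$2943.00

Mon: 6:33 AM–5:36 PM = 11 h 3 min; less 30 min break → 10 h 33 min
Tue: 9:41 AM–9:30 PM = 11 h 49 min; less 30 min break → 11 h 19 min
Wed: 7:23 AM–4:45 PM = 9 h 22 min; less 30 min break → 8 h 52 min
Thu: 8:30 AM–6:24 PM = 9 h 54 min; less 30 min break → 9 h 24 min
Fri: 11:21 AM–9:55 PM = 10 h 34 min; less 30 min break → 10 h 4 min
Sat: 7:31 AM–2:45 PM = 7 h 14 min; less 30 min break → 6 h 44 min
Total worked: 56 h 56 min = 3416 min.
Regular 40 h 0 min = 2400 min at $45.00/h; overtime 16 h 56 min = 1016 min at $67.50/h.
Pay = (2400 × $45.00 + 1016 × $67.50) ÷ 60 = $2943.00.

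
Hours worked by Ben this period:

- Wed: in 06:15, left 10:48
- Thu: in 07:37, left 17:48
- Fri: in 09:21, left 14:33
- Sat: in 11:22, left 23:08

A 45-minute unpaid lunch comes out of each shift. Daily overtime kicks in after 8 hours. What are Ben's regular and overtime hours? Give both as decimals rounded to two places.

Regular 24.25 hours, overtime 4.45 hours

Wed: 06:15–10:48 = 4 h 33 min; less 45 min break → 3 h 48 min
Thu: 07:37–17:48 = 10 h 11 min; less 45 min break → 9 h 26 min
Fri: 09:21–14:33 = 5 h 12 min; less 45 min break → 4 h 27 min
Sat: 11:22–23:08 = 11 h 46 min; less 45 min break → 11 h 1 min
Wed reg 3 h 48 min / OT 0 h 0 min; Thu reg 8 h 0 min / OT 1 h 26 min; Fri reg 4 h 27 min / OT 0 h 0 min; Sat reg 8 h 0 min / OT 3 h 1 min.
Totals: regular 24 h 15 min, overtime 4 h 27 min.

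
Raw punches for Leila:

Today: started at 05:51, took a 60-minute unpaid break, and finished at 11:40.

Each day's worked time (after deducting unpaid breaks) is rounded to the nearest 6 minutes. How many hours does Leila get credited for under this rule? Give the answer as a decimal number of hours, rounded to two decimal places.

4.80 hours

Today: 05:51–11:40 = 5 h 49 min − 60 min = 4 h 49 min → rounds to 4 h 48 min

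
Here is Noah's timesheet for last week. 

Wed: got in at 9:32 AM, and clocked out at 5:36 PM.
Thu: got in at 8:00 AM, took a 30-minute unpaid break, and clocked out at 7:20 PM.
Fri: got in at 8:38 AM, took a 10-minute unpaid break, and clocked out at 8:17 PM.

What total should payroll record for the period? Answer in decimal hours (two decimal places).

Wed: 9:32 AM–5:36 PM = 8 h 4 min
Thu: 8:00 AM–7:20 PM = 11 h 20 min; less 30 min break → 10 h 50 min
Fri: 8:38 AM–8:17 PM = 11 h 39 min; less 10 min break → 11 h 29 min
Total: 8 h 4 min + 10 h 50 min + 11 h 29 min = 30 h 23 min.

30.38 hours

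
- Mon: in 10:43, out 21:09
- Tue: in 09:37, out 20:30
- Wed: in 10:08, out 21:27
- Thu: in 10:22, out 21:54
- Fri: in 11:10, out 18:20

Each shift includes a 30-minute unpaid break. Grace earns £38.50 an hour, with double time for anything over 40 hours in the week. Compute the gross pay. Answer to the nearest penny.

£2220.17

Mon: 10:43–21:09 = 10 h 26 min; less 30 min break → 9 h 56 min
Tue: 09:37–20:30 = 10 h 53 min; less 30 min break → 10 h 23 min
Wed: 10:08–21:27 = 11 h 19 min; less 30 min break → 10 h 49 min
Thu: 10:22–21:54 = 11 h 32 min; less 30 min break → 11 h 2 min
Fri: 11:10–18:20 = 7 h 10 min; less 30 min break → 6 h 40 min
Total worked: 48 h 50 min = 2930 min.
Regular 40 h 0 min = 2400 min at £38.50/h; overtime 8 h 50 min = 530 min at £77.00/h.
Pay = (2400 × £38.50 + 530 × £77.00) ÷ 60 = £2220.17.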